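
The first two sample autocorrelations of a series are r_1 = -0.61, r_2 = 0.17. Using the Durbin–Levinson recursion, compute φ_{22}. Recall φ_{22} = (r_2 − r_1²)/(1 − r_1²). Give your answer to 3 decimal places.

φ_{22} = (r_2 − r_1²) / (1 − r_1²)
r_1² = (-0.61)² = 0.3721
Numerator = 0.17 − 0.3721 = -0.2021; denominator = 1 − 0.3721 = 0.6279
φ_{22} = -0.2021 / 0.6279 = -0.322

-0.322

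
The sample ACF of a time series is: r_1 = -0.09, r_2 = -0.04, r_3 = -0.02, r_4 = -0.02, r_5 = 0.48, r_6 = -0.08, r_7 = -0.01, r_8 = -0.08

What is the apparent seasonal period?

The largest autocorrelation is r_5 = 0.48; the remaining lags stay at or below -0.01.
The dominant spike at lag 5 indicates a seasonal period of 5.

5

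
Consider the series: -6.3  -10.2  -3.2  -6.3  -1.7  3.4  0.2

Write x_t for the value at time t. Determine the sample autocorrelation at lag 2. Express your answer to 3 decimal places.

0.047

Mean x̄ = (-6.3 − 10.2 − 3.2 − 6.3 − 1.7 + 3.4 + 0.2)/7 = -3.4429
Numerator Σ_{t=1}^{5}(x_t−x̄)(x_{t+2}−x̄) = 5.8335
Denominator Σ(x_t−x̄)² = 125.1771
r_2 = 5.8335 / 125.1771 = 0.047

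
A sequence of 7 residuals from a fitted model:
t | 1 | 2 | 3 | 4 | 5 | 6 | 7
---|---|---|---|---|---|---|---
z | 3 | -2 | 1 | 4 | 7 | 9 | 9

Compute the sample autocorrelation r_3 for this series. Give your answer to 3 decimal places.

-0.323

Mean z̄ = (3 − 2 + 1 + 4 + 7 + 9 + 9)/7 = 4.4286
Deviations from mean: -1.4286, -6.4286, -3.4286, -0.4286, 2.5714, 4.5714, 4.5714
Numerator Σ_{t=1}^{4}(z_t−z̄)(z_{t+3}−z̄) = -33.5510
Denominator Σ(z_t−z̄)² = 103.7143
r_3 = -33.5510 / 103.7143 = -0.323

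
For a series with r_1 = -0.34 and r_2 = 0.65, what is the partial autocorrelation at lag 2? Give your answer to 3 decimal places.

φ_{22} = (r_2 − r_1²) / (1 − r_1²)
r_1² = (-0.34)² = 0.1156
Numerator = 0.65 − 0.1156 = 0.5344; denominator = 1 − 0.1156 = 0.8844
φ_{22} = 0.5344 / 0.8844 = 0.604

0.604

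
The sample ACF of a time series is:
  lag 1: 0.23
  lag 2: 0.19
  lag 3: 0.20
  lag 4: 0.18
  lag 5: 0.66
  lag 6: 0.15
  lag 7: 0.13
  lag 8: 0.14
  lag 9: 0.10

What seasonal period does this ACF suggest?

The largest autocorrelation is r_5 = 0.66; the remaining lags stay at or below 0.23. The elevated value at lag 1 (0.23), dropping to 0.19 at lag 2, reflects decaying short-term dependence rather than seasonality.
The dominant spike at lag 5 indicates a seasonal period of 5.

5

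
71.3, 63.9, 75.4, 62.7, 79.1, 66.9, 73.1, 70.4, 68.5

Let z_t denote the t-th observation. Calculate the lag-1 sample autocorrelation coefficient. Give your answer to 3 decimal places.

-0.816

Mean z̄ = (71.3 + 63.9 + 75.4 + 62.7 + 79.1 + 66.9 + 73.1 + 70.4 + 68.5)/9 = 70.1444
Numerator Σ_{t=1}^{8}(z_t−z̄)(z_{t+1}−z̄) = -184.1375
Denominator Σ(z_t−z̄)² = 225.6022
r_1 = -184.1375 / 225.6022 = -0.816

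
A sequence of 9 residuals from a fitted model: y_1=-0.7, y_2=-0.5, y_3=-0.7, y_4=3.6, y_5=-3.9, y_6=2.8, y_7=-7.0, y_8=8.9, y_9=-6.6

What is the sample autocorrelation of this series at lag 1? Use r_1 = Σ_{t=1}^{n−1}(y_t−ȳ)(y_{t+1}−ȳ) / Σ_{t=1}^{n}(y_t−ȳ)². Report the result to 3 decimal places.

Mean ȳ = (-0.7 − 0.5 − 0.7 + 3.6 − 3.9 + 2.8 − 7.0 + 8.9 − 6.6)/9 = -0.4556
Numerator Σ_{t=1}^{8}(y_t−ȳ)(y_{t+1}−ȳ) = -166.1698
Denominator Σ(y_t−ȳ)² = 207.1422
r_1 = -166.1698 / 207.1422 = -0.802

-0.802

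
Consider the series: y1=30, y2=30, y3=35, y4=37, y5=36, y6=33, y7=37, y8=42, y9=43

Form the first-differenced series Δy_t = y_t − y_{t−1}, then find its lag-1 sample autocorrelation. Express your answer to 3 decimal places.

First differences Δy: 0, 5, 2, -1, -3, 4, 5, 1
Mean of differences = 1.6250
Numerator Σ(Δy_t−Δȳ)(Δy_{t+1}−Δȳ) = 1.8594
Denominator Σ(Δy_t−Δȳ)² = 59.8750
r_1(Δy) = 1.8594 / 59.8750 = 0.031

0.031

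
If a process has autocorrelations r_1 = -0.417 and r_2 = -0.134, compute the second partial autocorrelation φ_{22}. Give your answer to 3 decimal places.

φ_{22} = (r_2 − r_1²) / (1 − r_1²)
r_1² = (-0.417)² = 0.173889
Numerator = -0.134 − 0.1739 = -0.3079; denominator = 1 − 0.1739 = 0.8261
φ_{22} = -0.3079 / 0.8261 = -0.373

-0.373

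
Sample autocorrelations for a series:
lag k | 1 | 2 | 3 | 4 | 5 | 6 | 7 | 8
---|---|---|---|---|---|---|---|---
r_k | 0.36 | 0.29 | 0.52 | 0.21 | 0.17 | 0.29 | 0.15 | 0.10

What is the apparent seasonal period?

The largest autocorrelation is r_3 = 0.52; the remaining lags stay at or below 0.36. The elevated value at lag 1 (0.36), dropping to 0.29 at lag 2, reflects decaying short-term dependence rather than seasonality.
The dominant spike at lag 3 indicates a seasonal period of 3.

3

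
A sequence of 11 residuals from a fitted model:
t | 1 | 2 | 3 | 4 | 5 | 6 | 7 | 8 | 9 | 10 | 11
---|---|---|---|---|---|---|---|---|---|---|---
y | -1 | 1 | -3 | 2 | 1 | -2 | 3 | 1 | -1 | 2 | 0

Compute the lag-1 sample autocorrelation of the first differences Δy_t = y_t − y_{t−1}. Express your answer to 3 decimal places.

First differences Δy: 2, -4, 5, -1, -3, 5, -2, -2, 3, -2
Mean of differences = 0.1000
Numerator Σ(Δy_t−Δȳ)(Δy_{t+1}−Δȳ) = -63.1100
Denominator Σ(Δy_t−Δȳ)² = 100.9000
r_1(Δy) = -63.1100 / 100.9000 = -0.625

-0.625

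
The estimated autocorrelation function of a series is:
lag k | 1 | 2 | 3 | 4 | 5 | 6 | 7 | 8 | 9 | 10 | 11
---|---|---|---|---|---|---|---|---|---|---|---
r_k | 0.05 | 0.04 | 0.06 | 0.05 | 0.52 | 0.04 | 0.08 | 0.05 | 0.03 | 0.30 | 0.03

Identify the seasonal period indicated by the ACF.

5

The largest autocorrelation is r_5 = 0.52, with a weaker echo at lag 10 (0.30); the remaining lags stay at or below 0.08.
The dominant spike at lag 5 indicates a seasonal period of 5.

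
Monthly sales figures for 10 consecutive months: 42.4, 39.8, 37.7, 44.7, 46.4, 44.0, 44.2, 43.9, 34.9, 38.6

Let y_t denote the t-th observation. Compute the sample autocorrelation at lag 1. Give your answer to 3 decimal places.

Mean ȳ = (42.4 + 39.8 + 37.7 + 44.7 + 46.4 + 44.0 + 44.2 + 43.9 + 34.9 + 38.6)/10 = 41.6600
Numerator Σ_{t=1}^{9}(y_t−ȳ)(y_{t+1}−ȳ) = 36.6284
Denominator Σ(y_t−ȳ)² = 123.4040
r_1 = 36.6284 / 123.4040 = 0.297

0.297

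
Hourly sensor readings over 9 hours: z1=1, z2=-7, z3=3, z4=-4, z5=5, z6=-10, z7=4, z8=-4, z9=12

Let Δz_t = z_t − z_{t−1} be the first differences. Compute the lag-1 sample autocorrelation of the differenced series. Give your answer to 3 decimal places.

First differences Δz: -8, 10, -7, 9, -15, 14, -8, 16
Mean of differences = 1.3750
Numerator Σ(Δz_t−Δz̄)(Δz_{t+1}−Δz̄) = -804.0156
Denominator Σ(Δz_t−Δz̄)² = 1019.8750
r_1(Δz) = -804.0156 / 1019.8750 = -0.788

-0.788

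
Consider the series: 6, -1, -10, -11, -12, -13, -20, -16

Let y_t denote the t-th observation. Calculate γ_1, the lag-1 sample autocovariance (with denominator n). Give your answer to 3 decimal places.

Mean ȳ = (6 − 1 − 10 − 11 − 12 − 13 − 20 − 16)/8 = -9.6250
Σ_{t=1}^{7}(y_t−ȳ)(y_{t+1}−ȳ) = 244.4844
γ_1 = 244.4844 / 8 = 30.561

30.561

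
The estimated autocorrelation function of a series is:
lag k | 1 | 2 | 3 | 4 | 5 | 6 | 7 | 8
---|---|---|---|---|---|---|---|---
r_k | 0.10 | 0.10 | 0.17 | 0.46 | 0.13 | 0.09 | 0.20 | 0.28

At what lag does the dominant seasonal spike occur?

The largest autocorrelation is r_4 = 0.46, with a weaker echo at lag 8 (0.28); the remaining lags stay at or below 0.20.
The dominant spike at lag 4 indicates a seasonal period of 4.

4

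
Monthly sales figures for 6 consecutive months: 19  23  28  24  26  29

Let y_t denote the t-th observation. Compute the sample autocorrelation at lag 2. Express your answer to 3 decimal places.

-0.250

Mean ȳ = (19 + 23 + 28 + 24 + 26 + 29)/6 = 24.8333
Σ(y_t−ȳ)(y_{t+2}−ȳ) = (-18.4722) + (1.5278) + (3.6944) + (-3.4722) = -16.7222
Denominator Σ(y_t−ȳ)² = 66.8333
r_2 = -16.7222 / 66.8333 = -0.250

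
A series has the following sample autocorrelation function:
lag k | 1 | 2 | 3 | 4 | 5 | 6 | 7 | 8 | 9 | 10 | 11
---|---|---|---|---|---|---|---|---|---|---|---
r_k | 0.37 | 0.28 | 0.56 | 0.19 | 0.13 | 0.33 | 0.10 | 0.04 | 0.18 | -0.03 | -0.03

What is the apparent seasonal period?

3

The largest autocorrelation is r_3 = 0.56; the remaining lags stay at or below 0.37. The elevated value at lag 1 (0.37), dropping to 0.28 at lag 2, reflects decaying short-term dependence rather than seasonality.
The dominant spike at lag 3 indicates a seasonal period of 3.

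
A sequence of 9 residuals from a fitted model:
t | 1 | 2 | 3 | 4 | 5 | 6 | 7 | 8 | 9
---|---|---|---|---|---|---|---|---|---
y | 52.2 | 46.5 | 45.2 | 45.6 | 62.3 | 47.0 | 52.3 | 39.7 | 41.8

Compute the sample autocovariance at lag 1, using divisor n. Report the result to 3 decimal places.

-3.634

Mean ȳ = (52.2 + 46.5 + 45.2 + 45.6 + 62.3 + 47.0 + 52.3 + 39.7 + 41.8)/9 = 48.0667
Σ_{t=1}^{8}(y_t−ȳ)(y_{t+1}−ȳ) = -32.7078
γ_1 = -32.7078 / 9 = -3.634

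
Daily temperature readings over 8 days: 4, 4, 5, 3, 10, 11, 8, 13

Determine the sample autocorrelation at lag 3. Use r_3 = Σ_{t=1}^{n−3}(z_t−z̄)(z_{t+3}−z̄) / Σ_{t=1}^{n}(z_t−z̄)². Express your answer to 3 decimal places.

Mean z̄ = (4 + 4 + 5 + 3 + 10 + 11 + 8 + 13)/8 = 7.2500
Deviations from mean: -3.2500, -3.2500, -2.2500, -4.2500, 2.7500, 3.7500, 0.7500, 5.7500
Numerator Σ_{t=1}^{5}(z_t−z̄)(z_{t+3}−z̄) = 9.0625
Denominator Σ(z_t−z̄)² = 99.5000
r_3 = 9.0625 / 99.5000 = 0.091

0.091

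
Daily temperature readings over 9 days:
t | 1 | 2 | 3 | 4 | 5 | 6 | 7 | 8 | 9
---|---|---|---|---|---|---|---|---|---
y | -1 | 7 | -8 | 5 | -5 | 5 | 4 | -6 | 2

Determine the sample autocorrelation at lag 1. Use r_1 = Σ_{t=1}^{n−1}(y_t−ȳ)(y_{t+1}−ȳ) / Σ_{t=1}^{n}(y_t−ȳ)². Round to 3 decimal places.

Mean ȳ = (-1 + 7 − 8 + 5 − 5 + 5 + 4 − 6 + 2)/9 = 0.3333
Numerator Σ_{t=1}^{8}(y_t−ȳ)(y_{t+1}−ȳ) = -169.7778
Denominator Σ(y_t−ȳ)² = 244.0000
r_1 = -169.7778 / 244.0000 = -0.696

-0.696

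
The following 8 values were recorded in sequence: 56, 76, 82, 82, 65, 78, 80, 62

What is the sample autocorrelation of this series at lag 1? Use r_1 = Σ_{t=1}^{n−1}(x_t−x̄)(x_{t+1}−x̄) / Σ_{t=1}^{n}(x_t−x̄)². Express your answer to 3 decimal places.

Mean x̄ = (56 + 76 + 82 + 82 + 65 + 78 + 80 + 62)/8 = 72.6250
Σ(x_t−x̄)(x_{t+1}−x̄) = (-56.1094) + (31.6406) + (87.8906) + (-71.4844) + (-40.9844) + (39.6406) + (-78.3594) = -87.7656
Denominator Σ(x_t−x̄)² = 717.8750
r_1 = -87.7656 / 717.8750 = -0.122

-0.122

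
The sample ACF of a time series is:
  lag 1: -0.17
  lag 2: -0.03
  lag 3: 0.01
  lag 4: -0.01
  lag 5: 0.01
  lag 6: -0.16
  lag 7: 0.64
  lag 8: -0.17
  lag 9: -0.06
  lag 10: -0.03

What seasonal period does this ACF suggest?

7

The largest autocorrelation is r_7 = 0.64; the remaining lags stay at or below 0.01.
The dominant spike at lag 7 indicates a seasonal period of 7.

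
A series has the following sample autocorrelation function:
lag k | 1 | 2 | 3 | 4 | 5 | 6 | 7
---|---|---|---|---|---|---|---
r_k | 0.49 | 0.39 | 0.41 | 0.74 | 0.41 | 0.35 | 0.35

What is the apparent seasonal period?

4

The largest autocorrelation is r_4 = 0.74; the remaining lags stay at or below 0.49. The elevated value at lag 1 (0.49), dropping to 0.39 at lag 2, reflects decaying short-term dependence rather than seasonality.
The dominant spike at lag 4 indicates a seasonal period of 4.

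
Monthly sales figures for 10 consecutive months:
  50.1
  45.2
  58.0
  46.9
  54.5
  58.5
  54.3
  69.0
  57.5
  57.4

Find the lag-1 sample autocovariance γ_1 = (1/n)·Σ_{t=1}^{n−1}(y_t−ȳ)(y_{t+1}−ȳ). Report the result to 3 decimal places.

Mean ȳ = (50.1 + 45.2 + 58.0 + 46.9 + 54.5 + 58.5 + 54.3 + 69.0 + 57.5 + 57.4)/10 = 55.1400
Σ_{t=1}^{9}(y_t−ȳ)(y_{t+1}−ȳ) = 24.8044
γ_1 = 24.8044 / 10 = 2.480

2.480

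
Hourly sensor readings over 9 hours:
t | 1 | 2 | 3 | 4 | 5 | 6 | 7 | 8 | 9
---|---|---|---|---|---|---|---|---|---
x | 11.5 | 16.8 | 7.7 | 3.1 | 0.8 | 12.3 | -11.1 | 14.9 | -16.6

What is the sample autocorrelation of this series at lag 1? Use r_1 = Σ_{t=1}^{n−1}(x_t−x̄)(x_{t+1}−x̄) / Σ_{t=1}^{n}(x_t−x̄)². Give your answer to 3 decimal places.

Mean x̄ = (11.5 + 16.8 + 7.7 + 3.1 + 0.8 + 12.3 − 11.1 + 14.9 − 16.6)/9 = 4.3778
Numerator Σ_{t=1}^{8}(x_t−x̄)(x_{t+1}−x̄) = -404.4860
Denominator Σ(x_t−x̄)² = 1083.6156
r_1 = -404.4860 / 1083.6156 = -0.373

-0.373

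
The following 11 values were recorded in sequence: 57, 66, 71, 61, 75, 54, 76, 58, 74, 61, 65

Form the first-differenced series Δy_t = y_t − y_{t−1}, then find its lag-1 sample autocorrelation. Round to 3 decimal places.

-0.883

First differences Δy: 9, 5, -10, 14, -21, 22, -18, 16, -13, 4
Mean of differences = 0.8000
Numerator Σ(Δy_t−Δȳ)(Δy_{t+1}−Δȳ) = -1841.6400
Denominator Σ(Δy_t−Δȳ)² = 2085.6000
r_1(Δy) = -1841.6400 / 2085.6000 = -0.883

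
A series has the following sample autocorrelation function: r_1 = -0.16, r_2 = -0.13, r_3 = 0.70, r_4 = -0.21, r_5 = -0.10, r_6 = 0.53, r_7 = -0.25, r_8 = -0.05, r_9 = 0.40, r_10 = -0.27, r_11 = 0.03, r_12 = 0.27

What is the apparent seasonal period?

3

The largest autocorrelation is r_3 = 0.70, with weaker echoes at lags 6 (0.53), 9 (0.40) and 12 (0.27); the remaining lags stay at or below 0.03.
The dominant spike at lag 3 indicates a seasonal period of 3.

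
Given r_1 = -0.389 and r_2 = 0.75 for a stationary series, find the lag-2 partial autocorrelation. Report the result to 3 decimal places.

0.705

φ_{22} = (r_2 − r_1²) / (1 − r_1²)
r_1² = (-0.389)² = 0.151321
Numerator = 0.75 − 0.1513 = 0.5987; denominator = 1 − 0.1513 = 0.8487
φ_{22} = 0.5987 / 0.8487 = 0.705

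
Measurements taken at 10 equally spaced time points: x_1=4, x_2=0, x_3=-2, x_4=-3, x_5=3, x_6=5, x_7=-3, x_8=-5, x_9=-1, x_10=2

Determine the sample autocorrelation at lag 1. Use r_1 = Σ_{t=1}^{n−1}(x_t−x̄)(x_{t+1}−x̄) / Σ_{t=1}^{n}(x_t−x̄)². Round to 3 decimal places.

0.147

Mean x̄ = (4 + 0 − 2 − 3 + 3 + 5 − 3 − 5 − 1 + 2)/10 = 0.0000
Numerator Σ_{t=1}^{9}(x_t−x̄)(x_{t+1}−x̄) = 15.0000
Denominator Σ(x_t−x̄)² = 102.0000
r_1 = 15.0000 / 102.0000 = 0.147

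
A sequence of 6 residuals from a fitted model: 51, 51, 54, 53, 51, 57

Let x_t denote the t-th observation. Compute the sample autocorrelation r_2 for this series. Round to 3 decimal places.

-0.135

Mean x̄ = (51 + 51 + 54 + 53 + 51 + 57)/6 = 52.8333
Σ(x_t−x̄)(x_{t+2}−x̄) = (-2.1389) + (-0.3056) + (-2.1389) + (0.6944) = -3.8889
Denominator Σ(x_t−x̄)² = 28.8333
r_2 = -3.8889 / 28.8333 = -0.135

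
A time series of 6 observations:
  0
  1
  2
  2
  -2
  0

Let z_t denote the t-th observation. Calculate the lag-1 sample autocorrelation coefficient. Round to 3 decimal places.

0.022

Mean z̄ = (0 + 1 + 2 + 2 − 2 + 0)/6 = 0.5000
Σ(z_t−z̄)(z_{t+1}−z̄) = (-0.2500) + (0.7500) + (2.2500) + (-3.7500) + (1.2500) = 0.2500
Denominator Σ(z_t−z̄)² = 11.5000
r_1 = 0.2500 / 11.5000 = 0.022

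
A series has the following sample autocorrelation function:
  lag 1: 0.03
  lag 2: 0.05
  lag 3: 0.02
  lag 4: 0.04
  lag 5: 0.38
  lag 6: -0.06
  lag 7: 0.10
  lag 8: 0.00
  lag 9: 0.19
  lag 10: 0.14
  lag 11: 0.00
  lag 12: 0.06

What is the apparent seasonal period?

5

The largest autocorrelation is r_5 = 0.38; the remaining lags stay at or below 0.19.
The dominant spike at lag 5 indicates a seasonal period of 5.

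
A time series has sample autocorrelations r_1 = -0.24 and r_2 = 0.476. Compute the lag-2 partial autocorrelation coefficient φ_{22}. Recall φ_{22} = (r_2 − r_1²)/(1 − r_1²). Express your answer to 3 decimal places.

φ_{22} = (r_2 − r_1²) / (1 − r_1²)
r_1² = (-0.24)² = 0.0576
Numerator = 0.476 − 0.0576 = 0.4184; denominator = 1 − 0.0576 = 0.9424
φ_{22} = 0.4184 / 0.9424 = 0.444

0.444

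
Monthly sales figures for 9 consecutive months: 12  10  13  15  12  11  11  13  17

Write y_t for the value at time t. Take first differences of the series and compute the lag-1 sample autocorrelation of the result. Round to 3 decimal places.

First differences Δy: -2, 3, 2, -3, -1, 0, 2, 4
Mean of differences = 0.6250
Numerator Σ(Δy_t−Δȳ)(Δy_{t+1}−Δȳ) = 2.7344
Denominator Σ(Δy_t−Δȳ)² = 43.8750
r_1(Δy) = 2.7344 / 43.8750 = 0.062

0.062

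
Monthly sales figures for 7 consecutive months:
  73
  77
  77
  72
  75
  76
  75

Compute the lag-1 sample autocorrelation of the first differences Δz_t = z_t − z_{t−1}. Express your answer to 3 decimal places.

-0.249

First differences Δz: 4, 0, -5, 3, 1, -1
Mean of differences = 0.3333
Numerator Σ(Δz_t−Δz̄)(Δz_{t+1}−Δz̄) = -12.7778
Denominator Σ(Δz_t−Δz̄)² = 51.3333
r_1(Δz) = -12.7778 / 51.3333 = -0.249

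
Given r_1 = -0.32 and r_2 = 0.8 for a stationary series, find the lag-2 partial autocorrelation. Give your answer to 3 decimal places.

0.777

φ_{22} = (r_2 − r_1²) / (1 − r_1²)
r_1² = (-0.32)² = 0.1024
Numerator = 0.8 − 0.1024 = 0.6976; denominator = 1 − 0.1024 = 0.8976
φ_{22} = 0.6976 / 0.8976 = 0.777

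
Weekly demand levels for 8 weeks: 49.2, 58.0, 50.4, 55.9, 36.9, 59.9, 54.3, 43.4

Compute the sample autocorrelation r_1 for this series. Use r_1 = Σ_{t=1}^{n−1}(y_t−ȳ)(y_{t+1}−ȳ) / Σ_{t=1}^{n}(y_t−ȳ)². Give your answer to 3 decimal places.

-0.496

Mean ȳ = (49.2 + 58.0 + 50.4 + 55.9 + 36.9 + 59.9 + 54.3 + 43.4)/8 = 51.0000
Deviations from mean: -1.8000, 7.0000, -0.6000, 4.9000, -14.1000, 8.9000, 3.3000, -7.6000
Σ(y_t−ȳ)(y_{t+1}−ȳ) = (-12.6000) + (-4.2000) + (-2.9400) + (-69.0900) + (-125.4900) + (29.3700) + (-25.0800) = -210.0300
Denominator Σ(y_t−ȳ)² = 423.2800
r_1 = -210.0300 / 423.2800 = -0.496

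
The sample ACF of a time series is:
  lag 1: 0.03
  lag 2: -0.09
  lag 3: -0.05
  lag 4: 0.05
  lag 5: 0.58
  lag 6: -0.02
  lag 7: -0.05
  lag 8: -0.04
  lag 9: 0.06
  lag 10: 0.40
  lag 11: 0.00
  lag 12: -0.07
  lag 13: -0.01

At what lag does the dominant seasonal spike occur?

5

The largest autocorrelation is r_5 = 0.58, with a weaker echo at lag 10 (0.40); the remaining lags stay at or below 0.06.
The dominant spike at lag 5 indicates a seasonal period of 5.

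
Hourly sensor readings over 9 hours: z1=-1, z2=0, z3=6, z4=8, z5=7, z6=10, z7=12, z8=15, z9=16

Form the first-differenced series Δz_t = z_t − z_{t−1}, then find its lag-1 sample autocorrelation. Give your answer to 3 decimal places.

First differences Δz: 1, 6, 2, -1, 3, 2, 3, 1
Mean of differences = 2.1250
Numerator Σ(Δz_t−Δz̄)(Δz_{t+1}−Δz̄) = -8.3906
Denominator Σ(Δz_t−Δz̄)² = 28.8750
r_1(Δz) = -8.3906 / 28.8750 = -0.291

-0.291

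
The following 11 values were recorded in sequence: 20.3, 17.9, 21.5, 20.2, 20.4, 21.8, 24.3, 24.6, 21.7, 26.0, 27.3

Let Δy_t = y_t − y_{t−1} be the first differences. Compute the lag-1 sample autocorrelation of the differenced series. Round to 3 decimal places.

First differences Δy: -2.4, 3.6, -1.3, 0.2, 1.4, 2.5, 0.3, -2.9, 4.3, 1.3
Mean of differences = 0.7000
Numerator Σ(Δy_t−Δȳ)(Δy_{t+1}−Δȳ) = -22.9600
Denominator Σ(Δy_t−Δȳ)² = 52.4400
r_1(Δy) = -22.9600 / 52.4400 = -0.438

-0.438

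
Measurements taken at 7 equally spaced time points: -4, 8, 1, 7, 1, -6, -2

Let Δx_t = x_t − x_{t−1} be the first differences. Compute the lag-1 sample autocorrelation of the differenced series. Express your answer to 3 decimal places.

-0.436

First differences Δx: 12, -7, 6, -6, -7, 4
Mean of differences = 0.3333
Numerator Σ(Δx_t−Δx̄)(Δx_{t+1}−Δx̄) = -143.4444
Denominator Σ(Δx_t−Δx̄)² = 329.3333
r_1(Δx) = -143.4444 / 329.3333 = -0.436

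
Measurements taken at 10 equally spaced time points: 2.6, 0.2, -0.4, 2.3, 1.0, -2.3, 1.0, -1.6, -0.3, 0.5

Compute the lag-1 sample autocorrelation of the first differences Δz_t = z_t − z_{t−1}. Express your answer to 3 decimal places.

-0.470

First differences Δz: -2.4, -0.6, 2.7, -1.3, -3.3, 3.3, -2.6, 1.3, 0.8
Mean of differences = -0.2333
Numerator Σ(Δz_t−Δz̄)(Δz_{t+1}−Δz̄) = -21.3811
Denominator Σ(Δz_t−Δz̄)² = 45.4800
r_1(Δz) = -21.3811 / 45.4800 = -0.470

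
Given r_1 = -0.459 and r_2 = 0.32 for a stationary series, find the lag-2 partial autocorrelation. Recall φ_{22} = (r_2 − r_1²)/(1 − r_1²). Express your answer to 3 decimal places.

φ_{22} = (r_2 − r_1²) / (1 − r_1²)
r_1² = (-0.459)² = 0.210681
Numerator = 0.32 − 0.2107 = 0.1093; denominator = 1 − 0.2107 = 0.7893
φ_{22} = 0.1093 / 0.7893 = 0.138

0.138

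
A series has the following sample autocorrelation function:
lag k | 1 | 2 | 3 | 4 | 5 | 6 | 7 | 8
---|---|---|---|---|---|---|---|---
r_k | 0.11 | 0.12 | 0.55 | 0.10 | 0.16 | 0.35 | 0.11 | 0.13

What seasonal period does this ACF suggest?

3

The largest autocorrelation is r_3 = 0.55, with a weaker echo at lag 6 (0.35); the remaining lags stay at or below 0.16.
The dominant spike at lag 3 indicates a seasonal period of 3.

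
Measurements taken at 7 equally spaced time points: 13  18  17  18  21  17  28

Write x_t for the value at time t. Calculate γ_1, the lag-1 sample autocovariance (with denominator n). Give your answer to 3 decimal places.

Mean x̄ = (13 + 18 + 17 + 18 + 21 + 17 + 28)/7 = 18.8571
Σ_{t=1}^{6}(x_t−x̄)(x_{t+1}−x̄) = -14.5918
γ_1 = -14.5918 / 7 = -2.085

-2.085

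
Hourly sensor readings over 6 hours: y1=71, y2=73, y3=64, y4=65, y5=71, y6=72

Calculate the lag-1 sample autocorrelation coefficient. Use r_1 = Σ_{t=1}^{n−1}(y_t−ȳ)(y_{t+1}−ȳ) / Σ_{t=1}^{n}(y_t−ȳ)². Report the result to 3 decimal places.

0.094

Mean ȳ = (71 + 73 + 64 + 65 + 71 + 72)/6 = 69.3333
Deviations from mean: 1.6667, 3.6667, -5.3333, -4.3333, 1.6667, 2.6667
Σ(y_t−ȳ)(y_{t+1}−ȳ) = (6.1111) + (-19.5556) + (23.1111) + (-7.2222) + (4.4444) = 6.8889
Denominator Σ(y_t−ȳ)² = 73.3333
r_1 = 6.8889 / 73.3333 = 0.094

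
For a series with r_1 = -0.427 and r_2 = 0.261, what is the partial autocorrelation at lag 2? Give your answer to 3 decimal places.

0.096

φ_{22} = (r_2 − r_1²) / (1 − r_1²)
r_1² = (-0.427)² = 0.182329
Numerator = 0.261 − 0.1823 = 0.0787; denominator = 1 − 0.1823 = 0.8177
φ_{22} = 0.0787 / 0.8177 = 0.096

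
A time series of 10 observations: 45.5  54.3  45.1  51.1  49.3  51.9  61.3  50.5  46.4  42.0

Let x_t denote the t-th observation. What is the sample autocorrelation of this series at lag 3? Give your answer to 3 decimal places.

Mean x̄ = (45.5 + 54.3 + 45.1 + 51.1 + 49.3 + 51.9 + 61.3 + 50.5 + 46.4 + 42.0)/10 = 49.7400
Σ(x_t−x̄)(x_{t+3}−x̄) = (-5.7664) + (-2.0064) + (-10.0224) + (15.7216) + (-0.3344) + (-7.2144) + (-89.4744) = -99.0968
Denominator Σ(x_t−x̄)² = 272.2840
r_3 = -99.0968 / 272.2840 = -0.364

-0.364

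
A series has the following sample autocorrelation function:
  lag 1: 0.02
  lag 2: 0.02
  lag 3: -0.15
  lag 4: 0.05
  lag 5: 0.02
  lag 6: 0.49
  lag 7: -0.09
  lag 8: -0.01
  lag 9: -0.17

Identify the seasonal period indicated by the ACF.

6

The largest autocorrelation is r_6 = 0.49; the remaining lags stay at or below 0.05.
The dominant spike at lag 6 indicates a seasonal period of 6.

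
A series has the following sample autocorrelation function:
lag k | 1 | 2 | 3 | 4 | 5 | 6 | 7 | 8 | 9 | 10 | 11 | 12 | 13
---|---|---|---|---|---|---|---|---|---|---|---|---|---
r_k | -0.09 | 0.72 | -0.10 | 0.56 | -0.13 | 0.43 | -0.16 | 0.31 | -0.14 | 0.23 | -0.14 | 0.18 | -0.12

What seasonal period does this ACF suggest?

The largest autocorrelation is r_2 = 0.72, with weaker echoes at lags 4 (0.56), 6 (0.43), 8 (0.31), 10 (0.23) and 12 (0.18); the remaining lags stay at or below -0.09.
The dominant spike at lag 2 indicates a seasonal period of 2.

2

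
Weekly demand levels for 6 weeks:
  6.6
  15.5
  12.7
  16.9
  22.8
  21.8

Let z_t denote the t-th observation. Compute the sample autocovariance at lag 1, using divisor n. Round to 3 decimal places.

8.124

Mean z̄ = (6.6 + 15.5 + 12.7 + 16.9 + 22.8 + 21.8)/6 = 16.0500
Deviations: -9.4500, -0.5500, -3.3500, 0.8500, 6.7500, 5.7500
Σ_{t=1}^{5}(z_t−z̄)(z_{t+1}−z̄) = 48.7425
γ_1 = 48.7425 / 6 = 8.124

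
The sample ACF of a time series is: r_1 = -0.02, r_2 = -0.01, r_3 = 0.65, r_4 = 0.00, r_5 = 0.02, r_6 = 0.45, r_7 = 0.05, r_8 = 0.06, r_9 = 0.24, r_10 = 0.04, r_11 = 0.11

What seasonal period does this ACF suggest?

The largest autocorrelation is r_3 = 0.65, with weaker echoes at lags 6 (0.45) and 9 (0.24); the remaining lags stay at or below 0.11.
The dominant spike at lag 3 indicates a seasonal period of 3.

3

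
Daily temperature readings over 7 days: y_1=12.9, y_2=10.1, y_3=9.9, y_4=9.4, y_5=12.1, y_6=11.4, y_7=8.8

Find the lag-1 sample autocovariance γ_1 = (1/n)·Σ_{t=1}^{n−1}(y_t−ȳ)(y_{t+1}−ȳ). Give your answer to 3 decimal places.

-0.285

Mean ȳ = (12.9 + 10.1 + 9.9 + 9.4 + 12.1 + 11.4 + 8.8)/7 = 10.6571
Σ_{t=1}^{6}(y_t−ȳ)(y_{t+1}−ȳ) = -1.9976
γ_1 = -1.9976 / 7 = -0.285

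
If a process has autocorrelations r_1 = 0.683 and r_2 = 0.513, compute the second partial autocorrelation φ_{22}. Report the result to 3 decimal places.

0.087

φ_{22} = (r_2 − r_1²) / (1 − r_1²)
r_1² = (0.683)² = 0.466489
Numerator = 0.513 − 0.4665 = 0.0465; denominator = 1 − 0.4665 = 0.5335
φ_{22} = 0.0465 / 0.5335 = 0.087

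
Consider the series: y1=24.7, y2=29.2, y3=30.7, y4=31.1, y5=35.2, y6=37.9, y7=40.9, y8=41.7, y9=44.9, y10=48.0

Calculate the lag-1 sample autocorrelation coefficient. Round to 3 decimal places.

0.658

Mean ȳ = (24.7 + 29.2 + 30.7 + 31.1 + 35.2 + 37.9 + 40.9 + 41.7 + 44.9 + 48.0)/10 = 36.4300
Numerator Σ_{t=1}^{9}(y_t−ȳ)(y_{t+1}−ȳ) = 334.2871
Denominator Σ(y_t−ȳ)² = 508.1410
r_1 = 334.2871 / 508.1410 = 0.658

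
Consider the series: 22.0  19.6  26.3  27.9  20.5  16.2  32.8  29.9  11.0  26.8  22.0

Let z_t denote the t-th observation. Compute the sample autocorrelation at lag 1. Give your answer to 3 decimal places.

-0.295

Mean z̄ = (22.0 + 19.6 + 26.3 + 27.9 + 20.5 + 16.2 + 32.8 + 29.9 + 11.0 + 26.8 + 22.0)/11 = 23.1818
Numerator Σ_{t=1}^{10}(z_t−z̄)(z_{t+1}−z̄) = -118.8803
Denominator Σ(z_t−z̄)² = 402.6764
r_1 = -118.8803 / 402.6764 = -0.295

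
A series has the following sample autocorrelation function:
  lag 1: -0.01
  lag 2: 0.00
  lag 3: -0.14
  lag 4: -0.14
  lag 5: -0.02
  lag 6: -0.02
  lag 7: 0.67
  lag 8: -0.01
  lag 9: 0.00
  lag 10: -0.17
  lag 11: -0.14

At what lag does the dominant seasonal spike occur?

7

The largest autocorrelation is r_7 = 0.67; the remaining lags stay at or below 0.00.
The dominant spike at lag 7 indicates a seasonal period of 7.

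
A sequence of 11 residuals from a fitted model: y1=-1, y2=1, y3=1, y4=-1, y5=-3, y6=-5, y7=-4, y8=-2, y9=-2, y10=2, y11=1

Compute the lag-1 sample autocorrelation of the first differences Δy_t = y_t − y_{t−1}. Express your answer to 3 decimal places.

First differences Δy: 2, 0, -2, -2, -2, 1, 2, 0, 4, -1
Mean of differences = 0.2000
Numerator Σ(Δy_t−Δȳ)(Δy_{t+1}−Δȳ) = 3.7600
Denominator Σ(Δy_t−Δȳ)² = 37.6000
r_1(Δy) = 3.7600 / 37.6000 = 0.100

0.100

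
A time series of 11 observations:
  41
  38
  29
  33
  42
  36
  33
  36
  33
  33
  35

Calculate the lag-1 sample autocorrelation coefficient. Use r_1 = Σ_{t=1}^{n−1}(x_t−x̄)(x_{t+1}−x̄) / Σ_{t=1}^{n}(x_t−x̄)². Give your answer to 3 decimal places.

Mean x̄ = (41 + 38 + 29 + 33 + 42 + 36 + 33 + 36 + 33 + 33 + 35)/11 = 35.3636
Numerator Σ_{t=1}^{10}(x_t−x̄)(x_{t+1}−x̄) = 3.5950
Denominator Σ(x_t−x̄)² = 146.5455
r_1 = 3.5950 / 146.5455 = 0.025

0.025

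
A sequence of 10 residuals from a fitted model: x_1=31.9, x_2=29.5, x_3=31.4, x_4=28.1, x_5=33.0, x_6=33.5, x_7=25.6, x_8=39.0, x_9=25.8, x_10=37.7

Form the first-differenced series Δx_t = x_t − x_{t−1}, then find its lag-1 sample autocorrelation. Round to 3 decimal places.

First differences Δx: -2.4, 1.9, -3.3, 4.9, 0.5, -7.9, 13.4, -13.2, 11.9
Mean of differences = 0.6444
Numerator Σ(Δx_t−Δx̄)(Δx_{t+1}−Δx̄) = -466.3509
Denominator Σ(Δx_t−Δx̄)² = 598.6022
r_1(Δx) = -466.3509 / 598.6022 = -0.779

-0.779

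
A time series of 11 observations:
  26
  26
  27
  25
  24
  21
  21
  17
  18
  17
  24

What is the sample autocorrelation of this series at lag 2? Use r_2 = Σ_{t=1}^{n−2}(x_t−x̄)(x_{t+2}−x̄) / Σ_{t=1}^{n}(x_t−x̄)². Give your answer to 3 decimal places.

0.449

Mean x̄ = (26 + 26 + 27 + 25 + 24 + 21 + 21 + 17 + 18 + 17 + 24)/11 = 22.3636
Numerator Σ_{t=1}^{9}(x_t−x̄)(x_{t+2}−x̄) = 63.0992
Denominator Σ(x_t−x̄)² = 140.5455
r_2 = 63.0992 / 140.5455 = 0.449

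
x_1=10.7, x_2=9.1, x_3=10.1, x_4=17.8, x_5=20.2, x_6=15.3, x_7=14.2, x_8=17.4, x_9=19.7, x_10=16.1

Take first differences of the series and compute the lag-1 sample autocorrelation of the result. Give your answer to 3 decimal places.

0.059

First differences Δx: -1.6, 1.0, 7.7, 2.4, -4.9, -1.1, 3.2, 2.3, -3.6
Mean of differences = 0.6000
Numerator Σ(Δx_t−Δx̄)(Δx_{t+1}−Δx̄) = 7.0500
Denominator Σ(Δx_t−Δx̄)² = 119.0800
r_1(Δx) = 7.0500 / 119.0800 = 0.059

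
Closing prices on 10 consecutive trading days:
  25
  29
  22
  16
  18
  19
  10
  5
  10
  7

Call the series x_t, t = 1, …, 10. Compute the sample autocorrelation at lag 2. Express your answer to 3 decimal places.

Mean x̄ = (25 + 29 + 22 + 16 + 18 + 19 + 10 + 5 + 10 + 7)/10 = 16.1000
Numerator Σ_{t=1}^{8}(x_t−x̄)(x_{t+2}−x̄) = 156.5800
Denominator Σ(x_t−x̄)² = 572.9000
r_2 = 156.5800 / 572.9000 = 0.273

0.273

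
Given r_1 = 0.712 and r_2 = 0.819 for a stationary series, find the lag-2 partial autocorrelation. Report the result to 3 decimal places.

0.633

φ_{22} = (r_2 − r_1²) / (1 − r_1²)
r_1² = (0.712)² = 0.506944
Numerator = 0.819 − 0.5069 = 0.3121; denominator = 1 − 0.5069 = 0.4931
φ_{22} = 0.3121 / 0.4931 = 0.633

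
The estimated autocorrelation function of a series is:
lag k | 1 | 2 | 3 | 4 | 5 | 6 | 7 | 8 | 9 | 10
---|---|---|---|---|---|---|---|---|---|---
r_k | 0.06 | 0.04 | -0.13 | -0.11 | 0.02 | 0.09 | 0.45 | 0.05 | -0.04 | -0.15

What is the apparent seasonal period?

The largest autocorrelation is r_7 = 0.45; the remaining lags stay at or below 0.09.
The dominant spike at lag 7 indicates a seasonal period of 7.

7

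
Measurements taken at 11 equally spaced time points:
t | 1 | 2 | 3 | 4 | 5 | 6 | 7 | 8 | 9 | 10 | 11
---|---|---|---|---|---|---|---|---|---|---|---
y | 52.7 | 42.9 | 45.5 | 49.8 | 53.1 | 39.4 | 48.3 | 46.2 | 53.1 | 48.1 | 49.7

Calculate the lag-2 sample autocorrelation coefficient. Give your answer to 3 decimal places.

Mean ȳ = (52.7 + 42.9 + 45.5 + 49.8 + 53.1 + 39.4 + 48.3 + 46.2 + 53.1 + 48.1 + 49.7)/11 = 48.0727
Numerator Σ_{t=1}^{9}(y_t−ȳ)(y_{t+2}−ȳ) = -22.0969
Denominator Σ(y_t−ȳ)² = 189.7418
r_2 = -22.0969 / 189.7418 = -0.116

-0.116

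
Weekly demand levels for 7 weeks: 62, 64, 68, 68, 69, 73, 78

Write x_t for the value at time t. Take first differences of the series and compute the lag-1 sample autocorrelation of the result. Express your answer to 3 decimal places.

0.046

First differences Δx: 2, 4, 0, 1, 4, 5
Mean of differences = 2.6667
Numerator Σ(Δx_t−Δx̄)(Δx_{t+1}−Δx̄) = 0.8889
Denominator Σ(Δx_t−Δx̄)² = 19.3333
r_1(Δx) = 0.8889 / 19.3333 = 0.046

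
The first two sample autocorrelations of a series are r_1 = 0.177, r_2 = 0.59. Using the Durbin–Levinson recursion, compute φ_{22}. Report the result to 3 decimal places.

φ_{22} = (r_2 − r_1²) / (1 − r_1²)
r_1² = (0.177)² = 0.031329
Numerator = 0.59 − 0.0313 = 0.5587; denominator = 1 − 0.0313 = 0.9687
φ_{22} = 0.5587 / 0.9687 = 0.577

0.577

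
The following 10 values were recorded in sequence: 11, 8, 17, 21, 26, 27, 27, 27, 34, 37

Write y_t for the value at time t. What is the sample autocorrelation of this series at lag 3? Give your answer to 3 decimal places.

Mean ȳ = (11 + 8 + 17 + 21 + 26 + 27 + 27 + 27 + 34 + 37)/10 = 23.5000
Σ(y_t−ȳ)(y_{t+3}−ȳ) = (31.2500) + (-38.7500) + (-22.7500) + (-8.7500) + (8.7500) + (36.7500) + (47.2500) = 53.7500
Denominator Σ(y_t−ȳ)² = 780.5000
r_3 = 53.7500 / 780.5000 = 0.069

0.069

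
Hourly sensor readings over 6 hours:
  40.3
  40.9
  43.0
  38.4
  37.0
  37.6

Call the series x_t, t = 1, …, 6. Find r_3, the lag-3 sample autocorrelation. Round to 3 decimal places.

-0.426

Mean x̄ = (40.3 + 40.9 + 43.0 + 38.4 + 37.0 + 37.6)/6 = 39.5333
Deviations from mean: 0.7667, 1.3667, 3.4667, -1.1333, -2.5333, -1.9333
Numerator Σ_{t=1}^{3}(x_t−x̄)(x_{t+3}−x̄) = -11.0333
Denominator Σ(x_t−x̄)² = 25.9133
r_3 = -11.0333 / 25.9133 = -0.426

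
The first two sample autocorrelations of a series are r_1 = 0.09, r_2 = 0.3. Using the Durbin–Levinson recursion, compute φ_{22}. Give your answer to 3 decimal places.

φ_{22} = (r_2 − r_1²) / (1 − r_1²)
r_1² = (0.09)² = 0.0081
Numerator = 0.3 − 0.0081 = 0.2919; denominator = 1 − 0.0081 = 0.9919
φ_{22} = 0.2919 / 0.9919 = 0.294

0.294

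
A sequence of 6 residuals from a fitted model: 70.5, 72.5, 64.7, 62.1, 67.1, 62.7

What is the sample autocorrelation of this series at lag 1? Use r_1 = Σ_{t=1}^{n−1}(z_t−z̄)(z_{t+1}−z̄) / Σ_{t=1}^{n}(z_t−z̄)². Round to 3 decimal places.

Mean z̄ = (70.5 + 72.5 + 64.7 + 62.1 + 67.1 + 62.7)/6 = 66.6000
Deviations from mean: 3.9000, 5.9000, -1.9000, -4.5000, 0.5000, -3.9000
Σ(z_t−z̄)(z_{t+1}−z̄) = (23.0100) + (-11.2100) + (8.5500) + (-2.2500) + (-1.9500) = 16.1500
Denominator Σ(z_t−z̄)² = 89.3400
r_1 = 16.1500 / 89.3400 = 0.181

0.181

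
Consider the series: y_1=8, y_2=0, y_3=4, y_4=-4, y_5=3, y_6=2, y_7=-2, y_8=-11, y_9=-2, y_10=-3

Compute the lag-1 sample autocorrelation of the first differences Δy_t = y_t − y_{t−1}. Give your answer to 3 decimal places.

-0.503

First differences Δy: -8, 4, -8, 7, -1, -4, -9, 9, -1
Mean of differences = -1.2222
Numerator Σ(Δy_t−Δȳ)(Δy_{t+1}−Δȳ) = -180.9383
Denominator Σ(Δy_t−Δȳ)² = 359.5556
r_1(Δy) = -180.9383 / 359.5556 = -0.503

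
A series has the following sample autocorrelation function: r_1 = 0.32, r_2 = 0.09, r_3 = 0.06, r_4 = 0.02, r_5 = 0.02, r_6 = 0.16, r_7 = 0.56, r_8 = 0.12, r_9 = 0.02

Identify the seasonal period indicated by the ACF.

7

The largest autocorrelation is r_7 = 0.56; the remaining lags stay at or below 0.32. The elevated value at lag 1 (0.32), dropping to 0.09 at lag 2, reflects decaying short-term dependence rather than seasonality.
The dominant spike at lag 7 indicates a seasonal period of 7.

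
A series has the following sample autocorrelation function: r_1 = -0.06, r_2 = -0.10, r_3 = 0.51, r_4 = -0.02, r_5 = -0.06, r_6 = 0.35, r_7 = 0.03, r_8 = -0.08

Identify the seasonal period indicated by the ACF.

The largest autocorrelation is r_3 = 0.51, with a weaker echo at lag 6 (0.35); the remaining lags stay at or below 0.03.
The dominant spike at lag 3 indicates a seasonal period of 3.

3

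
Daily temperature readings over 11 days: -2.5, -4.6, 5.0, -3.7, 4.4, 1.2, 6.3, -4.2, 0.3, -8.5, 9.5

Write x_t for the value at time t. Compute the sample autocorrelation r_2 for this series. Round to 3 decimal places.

Mean x̄ = (-2.5 − 4.6 + 5.0 − 3.7 + 4.4 + 1.2 + 6.3 − 4.2 + 0.3 − 8.5 + 9.5)/11 = 0.2909
Numerator Σ_{t=1}^{9}(x_t−x̄)(x_{t+2}−x̄) = 82.3253
Denominator Σ(x_t−x̄)² = 305.8891
r_2 = 82.3253 / 305.8891 = 0.269

0.269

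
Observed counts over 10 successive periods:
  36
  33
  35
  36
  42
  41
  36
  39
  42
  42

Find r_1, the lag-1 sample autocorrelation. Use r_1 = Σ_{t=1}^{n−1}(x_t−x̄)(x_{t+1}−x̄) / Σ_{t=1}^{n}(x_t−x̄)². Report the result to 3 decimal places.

Mean x̄ = (36 + 33 + 35 + 36 + 42 + 41 + 36 + 39 + 42 + 42)/10 = 38.2000
Numerator Σ_{t=1}^{9}(x_t−x̄)(x_{t+1}−x̄) = 46.9600
Denominator Σ(x_t−x̄)² = 103.6000
r_1 = 46.9600 / 103.6000 = 0.453

0.453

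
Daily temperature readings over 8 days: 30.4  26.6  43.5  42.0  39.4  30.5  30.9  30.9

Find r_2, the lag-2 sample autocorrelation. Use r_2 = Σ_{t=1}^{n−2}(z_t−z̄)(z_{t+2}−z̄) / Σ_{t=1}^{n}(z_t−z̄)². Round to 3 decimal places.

-0.289

Mean z̄ = (30.4 + 26.6 + 43.5 + 42.0 + 39.4 + 30.5 + 30.9 + 30.9)/8 = 34.2750
Deviations from mean: -3.8750, -7.6750, 9.2250, 7.7250, 5.1250, -3.7750, -3.3750, -3.3750
Σ(z_t−z̄)(z_{t+2}−z̄) = (-35.7469) + (-59.2894) + (47.2781) + (-29.1619) + (-17.2969) + (12.7406) = -81.4763
Denominator Σ(z_t−z̄)² = 281.9950
r_2 = -81.4763 / 281.9950 = -0.289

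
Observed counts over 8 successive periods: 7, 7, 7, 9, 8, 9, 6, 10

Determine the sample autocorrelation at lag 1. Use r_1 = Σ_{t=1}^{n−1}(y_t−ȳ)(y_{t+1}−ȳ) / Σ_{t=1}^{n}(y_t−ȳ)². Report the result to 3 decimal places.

-0.409

Mean ȳ = (7 + 7 + 7 + 9 + 8 + 9 + 6 + 10)/8 = 7.8750
Numerator Σ_{t=1}^{7}(y_t−ȳ)(y_{t+1}−ȳ) = -5.2656
Denominator Σ(y_t−ȳ)² = 12.8750
r_1 = -5.2656 / 12.8750 = -0.409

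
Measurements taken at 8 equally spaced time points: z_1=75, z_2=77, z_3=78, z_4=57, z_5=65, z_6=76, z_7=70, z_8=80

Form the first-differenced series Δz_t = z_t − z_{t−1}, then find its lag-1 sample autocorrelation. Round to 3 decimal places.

First differences Δz: 2, 1, -21, 8, 11, -6, 10
Mean of differences = 0.7143
Numerator Σ(Δz_t−Δz̄)(Δz_{t+1}−Δz̄) = -220.5102
Denominator Σ(Δz_t−Δz̄)² = 763.4286
r_1(Δz) = -220.5102 / 763.4286 = -0.289

-0.289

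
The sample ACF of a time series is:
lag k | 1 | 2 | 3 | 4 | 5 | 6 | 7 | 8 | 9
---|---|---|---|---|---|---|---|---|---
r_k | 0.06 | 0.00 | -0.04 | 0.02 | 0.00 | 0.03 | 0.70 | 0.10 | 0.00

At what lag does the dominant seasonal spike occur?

7

The largest autocorrelation is r_7 = 0.70; the remaining lags stay at or below 0.10.
The dominant spike at lag 7 indicates a seasonal period of 7.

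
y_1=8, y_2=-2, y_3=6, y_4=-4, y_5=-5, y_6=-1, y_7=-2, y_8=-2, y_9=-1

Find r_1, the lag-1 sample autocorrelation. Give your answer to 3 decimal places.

-0.146

Mean ȳ = (8 − 2 + 6 − 4 − 5 − 1 − 2 − 2 − 1)/9 = -0.3333
Numerator Σ_{t=1}^{8}(y_t−ȳ)(y_{t+1}−ȳ) = -22.4444
Denominator Σ(y_t−ȳ)² = 154.0000
r_1 = -22.4444 / 154.0000 = -0.146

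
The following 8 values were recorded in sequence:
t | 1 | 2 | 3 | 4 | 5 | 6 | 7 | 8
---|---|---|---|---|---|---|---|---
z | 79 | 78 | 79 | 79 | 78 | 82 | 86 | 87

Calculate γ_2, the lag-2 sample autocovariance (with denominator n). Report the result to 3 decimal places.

0.625

Mean z̄ = (79 + 78 + 79 + 79 + 78 + 82 + 86 + 87)/8 = 81.0000
Σ_{t=1}^{6}(z_t−z̄)(z_{t+2}−z̄) = 5.0000
γ_2 = 5.0000 / 8 = 0.625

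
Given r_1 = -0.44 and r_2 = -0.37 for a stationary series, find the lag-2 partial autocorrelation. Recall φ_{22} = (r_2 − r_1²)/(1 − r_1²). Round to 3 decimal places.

-0.699

φ_{22} = (r_2 − r_1²) / (1 − r_1²)
r_1² = (-0.44)² = 0.1936
Numerator = -0.37 − 0.1936 = -0.5636; denominator = 1 − 0.1936 = 0.8064
φ_{22} = -0.5636 / 0.8064 = -0.699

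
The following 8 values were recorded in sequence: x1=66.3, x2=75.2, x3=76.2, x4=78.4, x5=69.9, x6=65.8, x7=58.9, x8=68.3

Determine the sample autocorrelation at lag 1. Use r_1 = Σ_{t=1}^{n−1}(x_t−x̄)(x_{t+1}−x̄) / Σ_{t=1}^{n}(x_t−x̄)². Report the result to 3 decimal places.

Mean x̄ = (66.3 + 75.2 + 76.2 + 78.4 + 69.9 + 65.8 + 58.9 + 68.3)/8 = 69.8750
Deviations from mean: -3.5750, 5.3250, 6.3250, 8.5250, 0.0250, -4.0750, -10.9750, -1.5750
Numerator Σ_{t=1}^{7}(x_t−x̄)(x_{t+1}−x̄) = 130.6844
Denominator Σ(x_t−x̄)² = 293.3550
r_1 = 130.6844 / 293.3550 = 0.445

0.445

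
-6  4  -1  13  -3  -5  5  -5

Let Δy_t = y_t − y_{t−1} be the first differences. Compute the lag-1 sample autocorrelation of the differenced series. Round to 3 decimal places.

-0.553

First differences Δy: 10, -5, 14, -16, -2, 10, -10
Mean of differences = 0.1429
Numerator Σ(Δy_t−Δȳ)(Δy_{t+1}−Δȳ) = -432.1633
Denominator Σ(Δy_t−Δȳ)² = 780.8571
r_1(Δy) = -432.1633 / 780.8571 = -0.553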